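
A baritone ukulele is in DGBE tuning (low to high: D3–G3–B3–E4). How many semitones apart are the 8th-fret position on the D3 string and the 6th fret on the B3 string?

D3 at fret 8 → A♯3 (MIDI 58); B3 at fret 6 → F4 (MIDI 65).
58 − 65 = -7, so the two pitches are 7 semitones apart, with F4 the higher.

7 semitones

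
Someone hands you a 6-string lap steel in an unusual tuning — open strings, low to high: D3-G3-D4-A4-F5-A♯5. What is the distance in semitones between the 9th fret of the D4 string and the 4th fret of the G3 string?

D4 at fret 9 → B4 (MIDI 71); G3 at fret 4 → B3 (MIDI 59).
71 − 59 = 12, so the two pitches are 12 semitones apart, with B4 the higher.

12 semitones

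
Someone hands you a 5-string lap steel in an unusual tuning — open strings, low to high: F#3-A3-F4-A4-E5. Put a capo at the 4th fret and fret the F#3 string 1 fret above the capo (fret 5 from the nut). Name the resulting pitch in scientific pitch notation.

B3

The capo raises the open F#3 by 4 semitones to A#3; fretting 1 more gives F#3 + 4 + 1 = F#3 + 5 semitones = B3.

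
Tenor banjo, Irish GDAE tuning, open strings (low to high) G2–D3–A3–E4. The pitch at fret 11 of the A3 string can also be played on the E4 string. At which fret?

Fret 11 on A3 is MIDI 57 + 11 = 68 (G#4). On the E4 string (open MIDI 64), that pitch is 68 − 64 = fret 4.

4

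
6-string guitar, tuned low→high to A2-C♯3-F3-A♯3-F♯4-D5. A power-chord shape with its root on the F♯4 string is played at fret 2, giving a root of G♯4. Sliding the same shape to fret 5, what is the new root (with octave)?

B4

Moving from fret 2 to fret 5 shifts the root by 3 semitones.
G♯4 up 3 semitones is B4.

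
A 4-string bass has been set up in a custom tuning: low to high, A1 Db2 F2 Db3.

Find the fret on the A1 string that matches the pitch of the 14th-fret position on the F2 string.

22

Fret 14 on F2 is MIDI 41 + 14 = 55 (G3). On the A1 string (open MIDI 33), that pitch is 55 − 33 = fret 22.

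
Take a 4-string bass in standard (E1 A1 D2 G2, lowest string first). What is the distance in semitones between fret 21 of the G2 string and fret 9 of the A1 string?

G2 at fret 21 → E4 (MIDI 64); A1 at fret 9 → F#2 (MIDI 42).
64 − 42 = 22, so the two pitches are 22 semitones apart, with E4 the higher.

22 semitones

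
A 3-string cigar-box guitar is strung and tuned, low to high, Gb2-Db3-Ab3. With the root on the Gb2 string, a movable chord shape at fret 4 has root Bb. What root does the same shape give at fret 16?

Bb

Moving from fret 4 to fret 16 shifts the root by 12 semitones.
Bb up 12 semitones is Bb.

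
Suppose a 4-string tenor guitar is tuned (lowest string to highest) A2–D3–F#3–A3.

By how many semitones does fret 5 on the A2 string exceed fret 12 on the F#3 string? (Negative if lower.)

-16 semitones

A2 at fret 5 → D3 (MIDI 50); F#3 at fret 12 → F#4 (MIDI 66).
50 − 66 = -16, so the two pitches are 16 semitones apart.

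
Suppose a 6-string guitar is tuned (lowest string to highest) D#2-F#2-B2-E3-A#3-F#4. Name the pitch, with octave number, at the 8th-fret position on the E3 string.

The open E3 string plus 8 semitones: E–F–F#–G–G#–A–A#–B–C.
The walk passes from B into C once, so the octave number goes from 3 to 4.

C4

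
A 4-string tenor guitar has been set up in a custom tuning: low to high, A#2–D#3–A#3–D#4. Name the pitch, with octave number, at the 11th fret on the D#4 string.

Each fret is one semitone, so D#4 + 11 = D5.

D5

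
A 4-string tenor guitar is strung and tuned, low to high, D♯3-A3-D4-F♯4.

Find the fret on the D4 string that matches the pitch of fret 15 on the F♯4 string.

19

Fret 15 on F♯4 is MIDI 66 + 15 = 81 (A5). On the D4 string (open MIDI 62), that pitch is 81 − 62 = fret 19.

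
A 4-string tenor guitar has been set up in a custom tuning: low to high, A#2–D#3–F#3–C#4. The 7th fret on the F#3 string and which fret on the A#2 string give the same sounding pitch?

Fret 7 on F#3 is MIDI 54 + 7 = 61 (C#4). On the A#2 string (open MIDI 46), that pitch is 61 − 46 = fret 15.

15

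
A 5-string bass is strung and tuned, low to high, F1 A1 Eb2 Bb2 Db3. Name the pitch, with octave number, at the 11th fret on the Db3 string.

C4

Each fret is one semitone, so Db3 + 11 = C4.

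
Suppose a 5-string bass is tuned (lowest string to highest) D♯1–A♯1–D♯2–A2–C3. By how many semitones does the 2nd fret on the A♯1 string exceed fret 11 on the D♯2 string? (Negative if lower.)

A♯1 at fret 2 → C2 (MIDI 36); D♯2 at fret 11 → D3 (MIDI 50).
36 − 50 = -14, so the two pitches are 14 semitones apart.

-14 semitones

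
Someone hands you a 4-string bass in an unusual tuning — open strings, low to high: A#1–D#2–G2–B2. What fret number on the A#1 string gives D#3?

D#3 is 17 semitones above the open A#1 (A#–B–C–C#–…–C#–D–D#), so it sits at fret 17.

17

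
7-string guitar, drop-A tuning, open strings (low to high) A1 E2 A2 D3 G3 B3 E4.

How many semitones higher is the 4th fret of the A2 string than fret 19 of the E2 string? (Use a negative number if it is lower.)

A2 at fret 4 → C#3 (MIDI 49); E2 at fret 19 → B3 (MIDI 59).
49 − 59 = -10, so the two pitches are 10 semitones apart.

-10 semitones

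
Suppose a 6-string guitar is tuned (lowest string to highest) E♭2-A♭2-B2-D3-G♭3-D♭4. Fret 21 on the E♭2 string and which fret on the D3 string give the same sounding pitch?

10

Fret 21 on E♭2 is MIDI 39 + 21 = 60 (C4). On the D3 string (open MIDI 50), that pitch is 60 − 50 = fret 10.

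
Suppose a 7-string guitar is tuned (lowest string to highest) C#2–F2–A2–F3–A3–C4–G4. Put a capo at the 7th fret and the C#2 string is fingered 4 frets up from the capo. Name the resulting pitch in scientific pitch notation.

The capo raises the open C#2 by 7 semitones to G#2; fretting 4 more gives C#2 + 7 + 4 = C#2 + 11 semitones = C3.

C3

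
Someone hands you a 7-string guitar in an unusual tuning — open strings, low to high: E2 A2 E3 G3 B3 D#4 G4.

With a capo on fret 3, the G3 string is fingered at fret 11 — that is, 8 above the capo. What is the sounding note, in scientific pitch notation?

F#4

The capo raises the open G3 by 3 semitones to A#3; fretting 8 more gives G3 + 3 + 8 = G3 + 11 semitones = F#4.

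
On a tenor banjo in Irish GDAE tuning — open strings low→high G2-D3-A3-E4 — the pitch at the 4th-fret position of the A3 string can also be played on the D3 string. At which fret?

Fret 4 on A3 is MIDI 57 + 4 = 61 (C♯4). On the D3 string (open MIDI 50), that pitch is 61 − 50 = fret 11.

11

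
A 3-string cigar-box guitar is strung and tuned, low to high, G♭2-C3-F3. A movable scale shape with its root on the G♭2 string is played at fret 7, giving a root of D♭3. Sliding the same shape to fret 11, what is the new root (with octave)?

F3

Moving from fret 7 to fret 11 shifts the root by 4 semitones.
D♭3 up 4 semitones is F3.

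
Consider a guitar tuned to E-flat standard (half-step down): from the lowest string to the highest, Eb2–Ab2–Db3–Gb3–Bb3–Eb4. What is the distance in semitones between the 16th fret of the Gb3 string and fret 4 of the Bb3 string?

Gb3 at fret 16 → Bb4 (MIDI 70); Bb3 at fret 4 → D4 (MIDI 62).
70 − 62 = 8, so the two pitches are 8 semitones apart, with Bb4 the higher.

8 semitones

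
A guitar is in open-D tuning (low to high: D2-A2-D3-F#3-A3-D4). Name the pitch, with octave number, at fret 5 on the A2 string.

A2 is MIDI 45. Adding 5 gives 50, which is D3.

D3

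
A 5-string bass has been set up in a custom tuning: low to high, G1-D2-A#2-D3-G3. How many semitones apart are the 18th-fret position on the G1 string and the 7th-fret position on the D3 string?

8 semitones

G1 at fret 18 → C#3 (MIDI 49); D3 at fret 7 → A3 (MIDI 57).
49 − 57 = -8, so the two pitches are 8 semitones apart, with A3 the higher.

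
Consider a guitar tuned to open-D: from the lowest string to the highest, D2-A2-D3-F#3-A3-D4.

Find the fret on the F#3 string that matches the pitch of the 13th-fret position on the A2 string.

Fret 13 on A2 is MIDI 45 + 13 = 58 (A#3). On the F#3 string (open MIDI 54), that pitch is 58 − 54 = fret 4.

4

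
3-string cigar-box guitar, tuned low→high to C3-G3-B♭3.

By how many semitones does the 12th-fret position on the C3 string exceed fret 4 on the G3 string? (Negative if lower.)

1 semitone

C3 at fret 12 → C4 (MIDI 60); G3 at fret 4 → B3 (MIDI 59).
60 − 59 = 1, so the two pitches are 1 semitone apart.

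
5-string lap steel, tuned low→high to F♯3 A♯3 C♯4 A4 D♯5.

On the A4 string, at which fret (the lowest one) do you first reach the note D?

5

From A4, count semitones up the chromatic scale until reaching D: A–A#–B–C–C#–D — 5 steps.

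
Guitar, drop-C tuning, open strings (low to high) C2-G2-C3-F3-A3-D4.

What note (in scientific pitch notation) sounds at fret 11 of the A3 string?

A3 is MIDI 57. Adding 11 gives 68, which is G#4.
(Equivalently spelled Ab4.)

G#4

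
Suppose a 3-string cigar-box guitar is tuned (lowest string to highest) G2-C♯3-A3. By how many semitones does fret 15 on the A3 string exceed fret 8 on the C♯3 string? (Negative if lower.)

A3 at fret 15 → C5 (MIDI 72); C♯3 at fret 8 → A3 (MIDI 57).
72 − 57 = 15, so the two pitches are 15 semitones apart.

15 semitones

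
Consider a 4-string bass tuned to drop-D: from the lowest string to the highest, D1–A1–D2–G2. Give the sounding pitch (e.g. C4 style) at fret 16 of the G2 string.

Each fret is one semitone, so G2 + 16 = B3.

B3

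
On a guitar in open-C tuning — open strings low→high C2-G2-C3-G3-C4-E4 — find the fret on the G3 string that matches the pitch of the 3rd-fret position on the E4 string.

12

E4 at fret 3 is E4 + 3 semitones = G4.
The open G3 string is 9 semitones below the open E4, so the same pitch on the G3 string lies at fret 3 + 9 = 12.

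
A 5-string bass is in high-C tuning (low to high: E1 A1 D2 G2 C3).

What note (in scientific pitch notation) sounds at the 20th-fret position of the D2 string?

A♯3

D2 is MIDI 38. Adding 20 gives 58, which is A♯3.
(Equivalently spelled B♭3.)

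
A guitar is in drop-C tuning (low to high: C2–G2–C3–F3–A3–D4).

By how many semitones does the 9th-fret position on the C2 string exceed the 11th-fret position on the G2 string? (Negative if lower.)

C2 at fret 9 → A2 (MIDI 45); G2 at fret 11 → F#3 (MIDI 54).
45 − 54 = -9, so the two pitches are 9 semitones apart.

-9 semitones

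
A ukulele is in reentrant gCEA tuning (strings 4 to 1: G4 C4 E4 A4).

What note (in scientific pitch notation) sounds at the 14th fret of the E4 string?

F#5

The open E4 string plus 14 semitones: E–F–F#–G–…–E–F–F#.
The walk passes from B into C once, so the octave number goes from 4 to 5.
(Equivalently spelled Gb5.)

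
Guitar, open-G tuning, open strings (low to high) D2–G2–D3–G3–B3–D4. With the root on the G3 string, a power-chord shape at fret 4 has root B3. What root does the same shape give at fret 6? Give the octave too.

C#4

Moving from fret 4 to fret 6 shifts the root by 2 semitones.
B3 up 2 semitones is C#4.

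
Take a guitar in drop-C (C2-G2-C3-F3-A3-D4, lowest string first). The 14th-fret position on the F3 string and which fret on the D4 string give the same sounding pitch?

F3 at fret 14 is F3 + 14 semitones = G4.
The open D4 string is 9 semitones above the open F3, so the same pitch on the D4 string lies at fret 14 − 9 = 5.

5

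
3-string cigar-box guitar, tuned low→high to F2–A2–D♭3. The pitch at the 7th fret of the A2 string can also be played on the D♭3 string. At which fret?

3

A2 at fret 7 is A2 + 7 semitones = E3.
The open D♭3 string is 4 semitones above the open A2, so the same pitch on the D♭3 string lies at fret 7 − 4 = 3.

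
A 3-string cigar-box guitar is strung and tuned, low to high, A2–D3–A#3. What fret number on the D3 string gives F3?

F3 is 3 semitones above the open D3 (D–D#–E–F), so it sits at fret 3.

3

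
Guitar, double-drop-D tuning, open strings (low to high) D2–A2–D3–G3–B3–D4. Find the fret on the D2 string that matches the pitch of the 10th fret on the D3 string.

22

D3 at fret 10 is D3 + 10 semitones = C4.
The open D2 string is 12 semitones below the open D3, so the same pitch on the D2 string lies at fret 10 + 12 = 22.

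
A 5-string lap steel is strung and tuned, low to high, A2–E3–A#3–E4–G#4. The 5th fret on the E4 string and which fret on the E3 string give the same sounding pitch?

E4 at fret 5 is E4 + 5 semitones = A4.
The open E3 string is 12 semitones below the open E4, so the same pitch on the E3 string lies at fret 5 + 12 = 17.

17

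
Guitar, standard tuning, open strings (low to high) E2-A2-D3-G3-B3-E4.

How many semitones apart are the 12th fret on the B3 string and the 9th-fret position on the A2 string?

B3 at fret 12 → B4 (MIDI 71); A2 at fret 9 → F♯3 (MIDI 54).
71 − 54 = 17, so the two pitches are 17 semitones apart, with B4 the higher.

17 semitones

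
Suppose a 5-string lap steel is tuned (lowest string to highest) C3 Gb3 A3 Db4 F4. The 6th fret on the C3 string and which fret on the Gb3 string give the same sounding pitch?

0

Fret 6 on C3 is MIDI 48 + 6 = 54 (Gb3). On the Gb3 string (open MIDI 54), that pitch is 54 − 54 = fret 0.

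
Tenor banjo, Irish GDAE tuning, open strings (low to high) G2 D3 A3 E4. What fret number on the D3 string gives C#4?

11

C#4 is 11 semitones above the open D3 (D–D#–E–F–…–B–C–C#), so it sits at fret 11.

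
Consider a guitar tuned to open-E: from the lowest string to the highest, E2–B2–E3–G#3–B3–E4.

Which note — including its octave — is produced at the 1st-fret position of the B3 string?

C4

B3 is MIDI 59. Adding 1 gives 60, which is C4.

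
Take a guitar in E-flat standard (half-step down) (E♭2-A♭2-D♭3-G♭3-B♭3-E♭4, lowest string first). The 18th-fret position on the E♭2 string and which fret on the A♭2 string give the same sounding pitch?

13

Fret 18 on E♭2 is MIDI 39 + 18 = 57 (A3). On the A♭2 string (open MIDI 44), that pitch is 57 − 44 = fret 13.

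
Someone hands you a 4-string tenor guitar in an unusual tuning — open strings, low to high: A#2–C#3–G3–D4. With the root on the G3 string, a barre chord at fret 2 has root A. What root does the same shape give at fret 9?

E

Moving from fret 2 to fret 9 shifts the root by 7 semitones.
A up 7 semitones is E.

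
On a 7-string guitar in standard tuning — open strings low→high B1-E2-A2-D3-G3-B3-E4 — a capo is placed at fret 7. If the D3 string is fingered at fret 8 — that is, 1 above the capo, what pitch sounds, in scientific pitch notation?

A#3

The capo raises the open D3 by 7 semitones to A3; fretting 1 more gives D3 + 7 + 1 = D3 + 8 semitones = A#3.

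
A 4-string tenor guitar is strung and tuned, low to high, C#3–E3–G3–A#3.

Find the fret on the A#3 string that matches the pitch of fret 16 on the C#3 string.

Fret 16 on C#3 is MIDI 49 + 16 = 65 (F4). On the A#3 string (open MIDI 58), that pitch is 65 − 58 = fret 7.

7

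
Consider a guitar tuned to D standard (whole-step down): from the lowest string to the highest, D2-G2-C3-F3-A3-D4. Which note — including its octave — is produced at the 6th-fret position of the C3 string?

Each fret is one semitone, so C3 + 6 = F♯3.
(Equivalently spelled G♭3.)

F♯3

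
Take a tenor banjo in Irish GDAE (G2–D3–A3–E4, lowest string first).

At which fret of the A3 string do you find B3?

B3 is 2 semitones above the open A3 (A–A#–B), so it sits at fret 2.

2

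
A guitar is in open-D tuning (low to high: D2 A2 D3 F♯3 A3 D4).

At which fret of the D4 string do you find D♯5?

D♯5 is 13 semitones above the open D4 (D–D#–E–F–…–C#–D–D#), so it sits at fret 13.

13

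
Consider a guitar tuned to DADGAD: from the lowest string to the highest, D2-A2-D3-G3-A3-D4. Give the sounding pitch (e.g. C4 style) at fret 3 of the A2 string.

Each fret is one semitone, so A2 + 3 = C3.

C3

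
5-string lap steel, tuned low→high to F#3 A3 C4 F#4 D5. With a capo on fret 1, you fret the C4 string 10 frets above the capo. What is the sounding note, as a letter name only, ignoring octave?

B

The capo raises the open C4 by 1 semitone to C#4; fretting 10 more gives C4 + 1 + 10 = C4 + 11 semitones, landing on B.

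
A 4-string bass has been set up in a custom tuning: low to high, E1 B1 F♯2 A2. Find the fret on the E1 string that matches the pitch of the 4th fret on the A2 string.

A2 at fret 4 is A2 + 4 semitones = C♯3.
The open E1 string is 17 semitones below the open A2, so the same pitch on the E1 string lies at fret 4 + 17 = 21.

21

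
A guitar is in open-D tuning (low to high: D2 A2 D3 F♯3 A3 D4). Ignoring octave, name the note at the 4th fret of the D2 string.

The open D2 string plus 4 semitones: D–D#–E–F–F#.

F♯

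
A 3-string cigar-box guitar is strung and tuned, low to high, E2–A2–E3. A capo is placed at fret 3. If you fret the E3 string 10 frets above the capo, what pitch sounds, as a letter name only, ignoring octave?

F

The capo raises the open E3 by 3 semitones to G3; fretting 10 more gives E3 + 3 + 10 = E3 + 13 semitones, landing on F.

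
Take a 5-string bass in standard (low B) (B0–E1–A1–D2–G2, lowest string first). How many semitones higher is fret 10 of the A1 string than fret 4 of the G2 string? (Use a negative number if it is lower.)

A1 at fret 10 → G2 (MIDI 43); G2 at fret 4 → B2 (MIDI 47).
43 − 47 = -4, so the two pitches are 4 semitones apart.

-4 semitones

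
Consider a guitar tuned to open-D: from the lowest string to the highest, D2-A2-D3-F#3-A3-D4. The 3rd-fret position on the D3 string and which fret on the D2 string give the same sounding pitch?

15

Fret 3 on D3 is MIDI 50 + 3 = 53 (F3). On the D2 string (open MIDI 38), that pitch is 53 − 38 = fret 15.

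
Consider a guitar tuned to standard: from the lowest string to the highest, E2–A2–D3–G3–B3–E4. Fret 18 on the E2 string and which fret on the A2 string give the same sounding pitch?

Fret 18 on E2 is MIDI 40 + 18 = 58 (A#3). On the A2 string (open MIDI 45), that pitch is 58 − 45 = fret 13.

13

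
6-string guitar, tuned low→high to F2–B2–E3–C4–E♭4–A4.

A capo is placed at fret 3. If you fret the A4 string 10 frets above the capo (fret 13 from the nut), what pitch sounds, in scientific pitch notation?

The capo raises the open A4 by 3 semitones to C5; fretting 10 more gives A4 + 3 + 10 = A4 + 13 semitones = B♭5.

B♭5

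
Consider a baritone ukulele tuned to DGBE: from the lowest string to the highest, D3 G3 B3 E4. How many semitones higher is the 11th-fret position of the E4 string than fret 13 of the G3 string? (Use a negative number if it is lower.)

E4 at fret 11 → D♯5 (MIDI 75); G3 at fret 13 → G♯4 (MIDI 68).
75 − 68 = 7, so the two pitches are 7 semitones apart.

7 semitones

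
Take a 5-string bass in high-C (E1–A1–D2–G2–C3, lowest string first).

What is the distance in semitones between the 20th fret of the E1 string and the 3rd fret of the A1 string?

E1 at fret 20 → C3 (MIDI 48); A1 at fret 3 → C2 (MIDI 36).
48 − 36 = 12, so the two pitches are 12 semitones apart, with C3 the higher.

12 semitones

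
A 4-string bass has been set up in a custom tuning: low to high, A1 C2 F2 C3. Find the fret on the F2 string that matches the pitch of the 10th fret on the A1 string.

Fret 10 on A1 is MIDI 33 + 10 = 43 (G2). On the F2 string (open MIDI 41), that pitch is 43 − 41 = fret 2.

2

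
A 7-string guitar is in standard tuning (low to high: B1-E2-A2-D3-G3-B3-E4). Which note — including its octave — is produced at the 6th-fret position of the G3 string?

C♯4

Each fret is one semitone, so G3 + 6 = C♯4.
(Equivalently spelled D♭4.)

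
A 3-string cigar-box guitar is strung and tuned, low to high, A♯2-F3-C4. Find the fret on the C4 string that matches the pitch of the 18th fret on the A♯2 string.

Fret 18 on A♯2 is MIDI 46 + 18 = 64 (E4). On the C4 string (open MIDI 60), that pitch is 64 − 60 = fret 4.

4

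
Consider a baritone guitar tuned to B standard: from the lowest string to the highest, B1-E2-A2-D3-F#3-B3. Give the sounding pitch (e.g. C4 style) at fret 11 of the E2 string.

Each fret is one semitone, so E2 + 11 = D#3.

D#3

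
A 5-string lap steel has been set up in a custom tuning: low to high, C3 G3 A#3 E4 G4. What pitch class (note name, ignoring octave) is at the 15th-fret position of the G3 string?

G3 is MIDI 55. Adding 15 gives 70; 70 mod 12 = 10, i.e. A#.

A#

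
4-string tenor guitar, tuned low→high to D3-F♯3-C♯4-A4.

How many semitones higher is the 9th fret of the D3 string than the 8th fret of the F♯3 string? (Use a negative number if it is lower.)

D3 at fret 9 → B3 (MIDI 59); F♯3 at fret 8 → D4 (MIDI 62).
59 − 62 = -3, so the two pitches are 3 semitones apart.

-3 semitones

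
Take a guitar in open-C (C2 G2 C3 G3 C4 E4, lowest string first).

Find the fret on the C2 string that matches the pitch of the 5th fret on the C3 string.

Fret 5 on C3 is MIDI 48 + 5 = 53 (F3). On the C2 string (open MIDI 36), that pitch is 53 − 36 = fret 17.

17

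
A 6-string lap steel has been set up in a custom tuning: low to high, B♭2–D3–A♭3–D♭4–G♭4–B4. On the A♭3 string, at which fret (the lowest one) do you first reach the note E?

From A♭3, count semitones up the chromatic scale until reaching E: Ab–A–Bb–B–C–Db–D–Eb–E — 8 steps.

8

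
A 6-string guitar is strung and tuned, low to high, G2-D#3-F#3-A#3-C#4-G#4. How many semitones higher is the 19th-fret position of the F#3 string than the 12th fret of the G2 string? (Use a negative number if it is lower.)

F#3 at fret 19 → C#5 (MIDI 73); G2 at fret 12 → G3 (MIDI 55).
73 − 55 = 18, so the two pitches are 18 semitones apart.

18 semitones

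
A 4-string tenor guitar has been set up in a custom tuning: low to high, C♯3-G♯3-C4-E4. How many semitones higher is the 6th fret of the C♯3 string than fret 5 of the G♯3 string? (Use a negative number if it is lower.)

-6 semitones

C♯3 at fret 6 → G3 (MIDI 55); G♯3 at fret 5 → C♯4 (MIDI 61).
55 − 61 = -6, so the two pitches are 6 semitones apart.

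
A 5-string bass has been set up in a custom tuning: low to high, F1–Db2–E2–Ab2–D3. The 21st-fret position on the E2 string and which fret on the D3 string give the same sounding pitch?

11

E2 at fret 21 is E2 + 21 semitones = Db4.
The open D3 string is 10 semitones above the open E2, so the same pitch on the D3 string lies at fret 21 − 10 = 11.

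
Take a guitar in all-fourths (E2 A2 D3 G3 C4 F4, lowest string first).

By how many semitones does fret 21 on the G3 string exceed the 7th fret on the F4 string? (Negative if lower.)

G3 at fret 21 → E5 (MIDI 76); F4 at fret 7 → C5 (MIDI 72).
76 − 72 = 4, so the two pitches are 4 semitones apart.

4 semitones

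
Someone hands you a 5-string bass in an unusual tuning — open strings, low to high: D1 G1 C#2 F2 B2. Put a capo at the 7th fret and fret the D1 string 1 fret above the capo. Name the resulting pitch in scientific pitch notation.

A#1

The capo raises the open D1 by 7 semitones to A1; fretting 1 more gives D1 + 7 + 1 = D1 + 8 semitones = A#1.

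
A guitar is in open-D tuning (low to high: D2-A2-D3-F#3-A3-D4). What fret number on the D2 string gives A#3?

A#3 is 20 semitones above the open D2 (D–D#–E–F–…–G#–A–A#), so it sits at fret 20.

20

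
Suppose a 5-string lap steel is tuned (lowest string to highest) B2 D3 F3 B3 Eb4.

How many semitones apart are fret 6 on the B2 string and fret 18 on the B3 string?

B2 at fret 6 → F3 (MIDI 53); B3 at fret 18 → F5 (MIDI 77).
53 − 77 = -24, so the two pitches are 24 semitones apart, with F5 the higher.

24 semitones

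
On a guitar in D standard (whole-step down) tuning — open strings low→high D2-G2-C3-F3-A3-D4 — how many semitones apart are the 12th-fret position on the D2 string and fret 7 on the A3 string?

D2 at fret 12 → D3 (MIDI 50); A3 at fret 7 → E4 (MIDI 64).
50 − 64 = -14, so the two pitches are 14 semitones apart, with E4 the higher.

14 semitones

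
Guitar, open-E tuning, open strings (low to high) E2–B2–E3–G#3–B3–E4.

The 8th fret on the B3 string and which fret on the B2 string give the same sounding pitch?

20

B3 at fret 8 is B3 + 8 semitones = G4.
The open B2 string is 12 semitones below the open B3, so the same pitch on the B2 string lies at fret 8 + 12 = 20.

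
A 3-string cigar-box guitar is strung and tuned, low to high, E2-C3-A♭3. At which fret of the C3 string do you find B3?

11

B3 is 11 semitones above the open C3 (C–Db–D–Eb–…–A–Bb–B), so it sits at fret 11.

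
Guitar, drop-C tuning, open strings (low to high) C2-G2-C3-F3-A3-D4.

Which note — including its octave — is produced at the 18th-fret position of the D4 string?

The open D4 string plus 18 semitones: D–D#–E–F–…–F#–G–G#.
The walk passes from B into C once, so the octave number goes from 4 to 5.
(Equivalently spelled A♭5.)

G♯5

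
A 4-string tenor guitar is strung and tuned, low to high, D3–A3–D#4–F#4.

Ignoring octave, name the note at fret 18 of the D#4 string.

A

D#4 is MIDI 63. Adding 18 gives 81; 81 mod 12 = 9, i.e. A.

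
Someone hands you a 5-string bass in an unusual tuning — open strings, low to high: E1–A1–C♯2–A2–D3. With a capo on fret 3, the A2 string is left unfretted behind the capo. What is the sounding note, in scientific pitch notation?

C3

The capo raises the open A2 by 3 semitones to C3; fretting 0 more gives A2 + 3 + 0 = A2 + 3 semitones = C3.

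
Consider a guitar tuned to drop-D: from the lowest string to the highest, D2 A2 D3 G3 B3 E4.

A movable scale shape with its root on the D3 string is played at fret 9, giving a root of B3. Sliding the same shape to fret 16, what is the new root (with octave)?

F#4

Moving from fret 9 to fret 16 shifts the root by 7 semitones.
B3 up 7 semitones is F#4.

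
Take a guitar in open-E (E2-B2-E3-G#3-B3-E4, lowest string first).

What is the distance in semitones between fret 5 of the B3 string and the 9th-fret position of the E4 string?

9 semitones

B3 at fret 5 → E4 (MIDI 64); E4 at fret 9 → C#5 (MIDI 73).
64 − 73 = -9, so the two pitches are 9 semitones apart, with C#5 the higher.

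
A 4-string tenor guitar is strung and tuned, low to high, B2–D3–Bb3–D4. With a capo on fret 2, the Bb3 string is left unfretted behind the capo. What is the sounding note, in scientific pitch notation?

C4

The capo raises the open Bb3 by 2 semitones to C4; fretting 0 more gives Bb3 + 2 + 0 = Bb3 + 2 semitones = C4.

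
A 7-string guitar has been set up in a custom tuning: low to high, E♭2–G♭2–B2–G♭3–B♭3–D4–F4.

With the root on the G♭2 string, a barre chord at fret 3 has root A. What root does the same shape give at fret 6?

Moving from fret 3 to fret 6 shifts the root by 3 semitones.
A up 3 semitones is C.

C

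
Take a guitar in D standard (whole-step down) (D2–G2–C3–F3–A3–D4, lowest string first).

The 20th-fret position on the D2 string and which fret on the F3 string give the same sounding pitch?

5

D2 at fret 20 is D2 + 20 semitones = A♯3.
The open F3 string is 15 semitones above the open D2, so the same pitch on the F3 string lies at fret 20 − 15 = 5.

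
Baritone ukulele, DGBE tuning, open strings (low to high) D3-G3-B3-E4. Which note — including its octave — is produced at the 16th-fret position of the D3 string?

The open D3 string plus 16 semitones: D–D#–E–F–…–E–F–F#.
The walk passes from B into C once, so the octave number goes from 3 to 4.

F#4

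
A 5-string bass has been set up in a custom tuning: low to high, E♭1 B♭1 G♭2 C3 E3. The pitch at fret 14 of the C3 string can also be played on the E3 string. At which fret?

Fret 14 on C3 is MIDI 48 + 14 = 62 (D4). On the E3 string (open MIDI 52), that pitch is 62 − 52 = fret 10.

10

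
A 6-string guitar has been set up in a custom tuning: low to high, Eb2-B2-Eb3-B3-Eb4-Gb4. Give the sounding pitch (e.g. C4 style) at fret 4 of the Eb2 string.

G2

Each fret is one semitone, so Eb2 + 4 = G2.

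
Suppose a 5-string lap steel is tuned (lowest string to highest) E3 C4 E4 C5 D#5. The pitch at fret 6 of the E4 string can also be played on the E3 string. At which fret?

18

E4 at fret 6 is E4 + 6 semitones = A#4.
The open E3 string is 12 semitones below the open E4, so the same pitch on the E3 string lies at fret 6 + 12 = 18.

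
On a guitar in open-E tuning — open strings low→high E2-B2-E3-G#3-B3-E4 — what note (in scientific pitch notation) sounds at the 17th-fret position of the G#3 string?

C#5

The open G#3 string plus 17 semitones: G#–A–A#–B–…–B–C–C#.
The walk passes from B into C 2 times, so the octave number goes from 3 to 5.
(Equivalently spelled Db5.)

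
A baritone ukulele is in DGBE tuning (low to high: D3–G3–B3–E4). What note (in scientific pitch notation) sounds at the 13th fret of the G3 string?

G3 is MIDI 55. Adding 13 gives 68, which is G#4.
(Equivalently spelled Ab4.)

G#4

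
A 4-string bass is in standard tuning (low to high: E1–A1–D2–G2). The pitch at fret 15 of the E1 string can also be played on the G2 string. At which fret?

E1 at fret 15 is E1 + 15 semitones = G2.
The open G2 string is 15 semitones above the open E1, so the same pitch on the G2 string lies at fret 15 − 15 = 0.

0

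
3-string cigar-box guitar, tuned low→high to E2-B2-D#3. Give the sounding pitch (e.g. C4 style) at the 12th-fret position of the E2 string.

E3

Each fret is one semitone, so E2 + 12 = E3.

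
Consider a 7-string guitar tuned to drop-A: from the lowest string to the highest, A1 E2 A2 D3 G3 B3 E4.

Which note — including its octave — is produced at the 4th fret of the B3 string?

D#4

Each fret is one semitone, so B3 + 4 = D#4.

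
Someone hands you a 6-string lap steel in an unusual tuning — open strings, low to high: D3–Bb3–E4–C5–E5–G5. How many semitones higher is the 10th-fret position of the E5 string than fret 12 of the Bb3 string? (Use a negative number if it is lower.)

16 semitones

E5 at fret 10 → D6 (MIDI 86); Bb3 at fret 12 → Bb4 (MIDI 70).
86 − 70 = 16, so the two pitches are 16 semitones apart.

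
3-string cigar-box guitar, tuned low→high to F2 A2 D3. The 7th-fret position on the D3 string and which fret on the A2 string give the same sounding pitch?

12

Fret 7 on D3 is MIDI 50 + 7 = 57 (A3). On the A2 string (open MIDI 45), that pitch is 57 − 45 = fret 12.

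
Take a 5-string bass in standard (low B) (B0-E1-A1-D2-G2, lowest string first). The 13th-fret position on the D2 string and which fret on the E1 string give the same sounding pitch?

23

Fret 13 on D2 is MIDI 38 + 13 = 51 (D#3). On the E1 string (open MIDI 28), that pitch is 51 − 28 = fret 23.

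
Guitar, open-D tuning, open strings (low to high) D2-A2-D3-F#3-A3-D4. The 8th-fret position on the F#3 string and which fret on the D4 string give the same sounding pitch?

Fret 8 on F#3 is MIDI 54 + 8 = 62 (D4). On the D4 string (open MIDI 62), that pitch is 62 − 62 = fret 0.

0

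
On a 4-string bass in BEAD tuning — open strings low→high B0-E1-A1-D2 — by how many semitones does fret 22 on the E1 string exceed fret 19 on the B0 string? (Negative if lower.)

8 semitones

E1 at fret 22 → D3 (MIDI 50); B0 at fret 19 → F#2 (MIDI 42).
50 − 42 = 8, so the two pitches are 8 semitones apart.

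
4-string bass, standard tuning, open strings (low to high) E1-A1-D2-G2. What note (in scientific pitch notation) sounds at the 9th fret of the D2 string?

B2

Each fret is one semitone, so D2 + 9 = B2.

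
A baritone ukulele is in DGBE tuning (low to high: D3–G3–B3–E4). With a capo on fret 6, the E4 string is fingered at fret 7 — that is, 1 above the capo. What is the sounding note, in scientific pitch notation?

The capo raises the open E4 by 6 semitones to A#4; fretting 1 more gives E4 + 6 + 1 = E4 + 7 semitones = B4.

B4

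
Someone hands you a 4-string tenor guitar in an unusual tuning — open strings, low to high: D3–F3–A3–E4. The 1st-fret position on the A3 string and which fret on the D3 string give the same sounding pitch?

8

A3 at fret 1 is A3 + 1 semitone = Bb3.
The open D3 string is 7 semitones below the open A3, so the same pitch on the D3 string lies at fret 1 + 7 = 8.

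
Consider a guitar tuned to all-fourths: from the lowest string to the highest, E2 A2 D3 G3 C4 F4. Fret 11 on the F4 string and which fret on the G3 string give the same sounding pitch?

F4 at fret 11 is F4 + 11 semitones = E5.
The open G3 string is 10 semitones below the open F4, so the same pitch on the G3 string lies at fret 11 + 10 = 21.

21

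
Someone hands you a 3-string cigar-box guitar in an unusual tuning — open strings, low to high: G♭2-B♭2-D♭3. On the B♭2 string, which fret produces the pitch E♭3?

5

E♭3 is 5 semitones above the open B♭2 (Bb–B–C–Db–D–Eb), so it sits at fret 5.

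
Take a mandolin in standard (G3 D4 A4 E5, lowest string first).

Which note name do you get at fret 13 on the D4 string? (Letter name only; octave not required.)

Each fret is one semitone, so D4 + 13 = D♯.
(Equivalently spelled E♭.)

D♯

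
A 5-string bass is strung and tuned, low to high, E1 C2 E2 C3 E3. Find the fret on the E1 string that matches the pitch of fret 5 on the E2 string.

17

Fret 5 on E2 is MIDI 40 + 5 = 45 (A2). On the E1 string (open MIDI 28), that pitch is 45 − 28 = fret 17.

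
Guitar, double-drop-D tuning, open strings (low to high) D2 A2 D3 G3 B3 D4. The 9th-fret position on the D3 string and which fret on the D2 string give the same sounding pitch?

Fret 9 on D3 is MIDI 50 + 9 = 59 (B3). On the D2 string (open MIDI 38), that pitch is 59 − 38 = fret 21.

21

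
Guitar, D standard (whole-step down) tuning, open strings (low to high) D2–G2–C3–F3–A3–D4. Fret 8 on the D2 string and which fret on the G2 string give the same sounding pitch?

D2 at fret 8 is D2 + 8 semitones = A♯2.
The open G2 string is 5 semitones above the open D2, so the same pitch on the G2 string lies at fret 8 − 5 = 3.

3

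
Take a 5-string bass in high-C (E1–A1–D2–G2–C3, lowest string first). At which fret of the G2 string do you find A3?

14

A3 is 14 semitones above the open G2 (G–G#–A–A#–…–G–G#–A), so it sits at fret 14.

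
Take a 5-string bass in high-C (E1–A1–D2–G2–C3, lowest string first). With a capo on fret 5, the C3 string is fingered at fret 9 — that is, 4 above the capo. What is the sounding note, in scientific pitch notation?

A3

The capo raises the open C3 by 5 semitones to F3; fretting 4 more gives C3 + 5 + 4 = C3 + 9 semitones = A3.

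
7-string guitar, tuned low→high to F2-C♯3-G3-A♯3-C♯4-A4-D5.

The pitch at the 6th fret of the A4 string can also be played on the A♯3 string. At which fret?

17

Fret 6 on A4 is MIDI 69 + 6 = 75 (D♯5). On the A♯3 string (open MIDI 58), that pitch is 75 − 58 = fret 17.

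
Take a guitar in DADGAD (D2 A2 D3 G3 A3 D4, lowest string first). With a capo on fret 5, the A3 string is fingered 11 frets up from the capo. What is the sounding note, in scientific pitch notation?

The capo raises the open A3 by 5 semitones to D4; fretting 11 more gives A3 + 5 + 11 = A3 + 16 semitones = C#5.

C#5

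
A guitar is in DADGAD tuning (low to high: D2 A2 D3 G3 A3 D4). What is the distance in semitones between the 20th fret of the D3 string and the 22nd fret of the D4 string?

14 semitones

D3 at fret 20 → A♯4 (MIDI 70); D4 at fret 22 → C6 (MIDI 84).
70 − 84 = -14, so the two pitches are 14 semitones apart, with C6 the higher.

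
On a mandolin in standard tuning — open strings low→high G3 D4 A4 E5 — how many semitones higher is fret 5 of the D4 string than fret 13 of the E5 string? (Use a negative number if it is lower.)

D4 at fret 5 → G4 (MIDI 67); E5 at fret 13 → F6 (MIDI 89).
67 − 89 = -22, so the two pitches are 22 semitones apart.

-22 semitones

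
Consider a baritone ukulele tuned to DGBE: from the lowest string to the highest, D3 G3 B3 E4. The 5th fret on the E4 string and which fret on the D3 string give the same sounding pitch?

19

Fret 5 on E4 is MIDI 64 + 5 = 69 (A4). On the D3 string (open MIDI 50), that pitch is 69 − 50 = fret 19.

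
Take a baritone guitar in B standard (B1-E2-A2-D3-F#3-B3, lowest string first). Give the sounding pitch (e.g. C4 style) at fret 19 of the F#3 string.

C#5

Each fret is one semitone, so F#3 + 19 = C#5.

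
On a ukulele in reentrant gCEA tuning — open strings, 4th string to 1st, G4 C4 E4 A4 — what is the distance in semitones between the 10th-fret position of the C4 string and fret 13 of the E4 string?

7 semitones

C4 at fret 10 → A#4 (MIDI 70); E4 at fret 13 → F5 (MIDI 77).
70 − 77 = -7, so the two pitches are 7 semitones apart, with F5 the higher.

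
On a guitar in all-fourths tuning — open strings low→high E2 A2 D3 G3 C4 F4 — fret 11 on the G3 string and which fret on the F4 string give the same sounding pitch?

G3 at fret 11 is G3 + 11 semitones = F#4.
The open F4 string is 10 semitones above the open G3, so the same pitch on the F4 string lies at fret 11 − 10 = 1.

1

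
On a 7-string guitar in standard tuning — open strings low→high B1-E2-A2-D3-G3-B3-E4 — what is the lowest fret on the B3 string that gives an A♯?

11

From B3, count semitones up the chromatic scale until reaching A♯: B–C–C#–D–…–G#–A–A# — 11 steps.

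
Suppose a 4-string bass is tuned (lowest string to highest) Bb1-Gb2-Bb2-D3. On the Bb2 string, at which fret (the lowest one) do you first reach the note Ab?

From Bb2, count semitones up the chromatic scale until reaching Ab: Bb–B–C–Db–…–Gb–G–Ab — 10 steps.

10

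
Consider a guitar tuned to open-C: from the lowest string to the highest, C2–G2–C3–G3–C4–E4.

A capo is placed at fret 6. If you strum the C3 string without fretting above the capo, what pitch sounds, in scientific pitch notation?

The capo raises the open C3 by 6 semitones to F#3; fretting 0 more gives C3 + 6 + 0 = C3 + 6 semitones = F#3.
(Also written Gb.)

F#3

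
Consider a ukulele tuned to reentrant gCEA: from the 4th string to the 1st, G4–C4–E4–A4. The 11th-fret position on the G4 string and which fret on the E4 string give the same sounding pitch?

14

G4 at fret 11 is G4 + 11 semitones = F#5.
The open E4 string is 3 semitones below the open G4, so the same pitch on the E4 string lies at fret 11 + 3 = 14.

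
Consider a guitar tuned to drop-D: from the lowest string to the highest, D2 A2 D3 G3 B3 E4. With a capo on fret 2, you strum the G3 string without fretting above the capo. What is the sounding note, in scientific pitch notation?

The capo raises the open G3 by 2 semitones to A3; fretting 0 more gives G3 + 2 + 0 = G3 + 2 semitones = A3.

A3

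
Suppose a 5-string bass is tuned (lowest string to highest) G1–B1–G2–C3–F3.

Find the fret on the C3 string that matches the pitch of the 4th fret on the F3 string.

F3 at fret 4 is F3 + 4 semitones = A3.
The open C3 string is 5 semitones below the open F3, so the same pitch on the C3 string lies at fret 4 + 5 = 9.

9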